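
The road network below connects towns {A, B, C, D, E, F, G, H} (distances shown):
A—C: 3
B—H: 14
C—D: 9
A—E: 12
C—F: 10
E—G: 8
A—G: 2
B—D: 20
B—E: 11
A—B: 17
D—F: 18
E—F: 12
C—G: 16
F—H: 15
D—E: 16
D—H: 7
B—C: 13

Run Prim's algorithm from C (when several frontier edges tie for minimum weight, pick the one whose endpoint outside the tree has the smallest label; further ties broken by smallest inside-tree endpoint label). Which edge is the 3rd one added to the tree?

Prim, starting at C.
Step 1: cheapest edge leaving the tree is A—C (3); add A.
Step 2: cheapest edge leaving the tree is A—G (2); add G.
Step 3: cheapest edge leaving the tree is E—G (8); add E.
Step 4: cheapest edge leaving the tree is C—D (9); add D.
Step 5: cheapest edge leaving the tree is D—H (7); add H.
Step 6: cheapest edge leaving the tree is C—F (10); add F.
Step 7: cheapest edge leaving the tree is B—E (11); add B.
The 3rd edge added is E—G.

E-G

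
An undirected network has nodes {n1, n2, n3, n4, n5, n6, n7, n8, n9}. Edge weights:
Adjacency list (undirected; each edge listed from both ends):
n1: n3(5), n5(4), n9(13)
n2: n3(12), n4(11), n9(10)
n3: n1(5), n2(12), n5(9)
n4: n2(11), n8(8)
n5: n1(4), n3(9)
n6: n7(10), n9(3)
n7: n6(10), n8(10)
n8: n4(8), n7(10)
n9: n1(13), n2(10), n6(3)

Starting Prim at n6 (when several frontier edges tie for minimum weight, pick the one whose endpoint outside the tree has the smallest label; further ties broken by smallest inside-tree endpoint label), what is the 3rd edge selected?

n6-n7

Prim, starting at n6.
Step 1: frontier [n6–n9 3, n6–n7 10] → take n6–n9 (3); add n9.
Step 2: frontier [n6–n7 10, n2–n9 10, n1–n9 13] → take n2–n9 (10); add n2.
Step 3: frontier [n2–n4 11, n2–n3 12, n6–n7 10, n1–n9 13] → take n6–n7 (10); add n7.
Step 4: frontier [n2–n4 11, n2–n3 12, n7–n8 10, n1–n9 13] → take n7–n8 (10); add n8.
Step 5: frontier [n2–n4 11, n2–n3 12, n4–n8 8, n1–n9 13] → take n4–n8 (8); add n4.
Step 6: frontier [n2–n3 12, n1–n9 13] → take n2–n3 (12); add n3.
Step 7: frontier [n1–n3 5, n3–n5 9, n1–n9 13] → take n1–n3 (5); add n1.
Step 8: frontier [n1–n5 4, n3–n5 9] → take n1–n5 (4); add n5.
The 3rd edge added is n6–n7.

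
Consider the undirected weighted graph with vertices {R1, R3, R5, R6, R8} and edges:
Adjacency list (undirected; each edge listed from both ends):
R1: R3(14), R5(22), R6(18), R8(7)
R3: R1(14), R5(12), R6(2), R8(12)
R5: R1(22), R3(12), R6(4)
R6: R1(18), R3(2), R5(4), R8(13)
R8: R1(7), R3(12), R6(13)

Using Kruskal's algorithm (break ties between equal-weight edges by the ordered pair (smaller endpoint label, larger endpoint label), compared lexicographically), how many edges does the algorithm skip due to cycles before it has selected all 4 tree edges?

1

Sort edges by weight, then run Kruskal:
R3—R6 (2): add — endpoints in different components.
R5—R6 (4): add — endpoints in different components.
R1—R8 (7): add — endpoints in different components.
R3—R5 (12): skip — R5 and R3 already connected.
R3—R8 (12): add — endpoints in different components.
Edges rejected before the tree was complete: 1.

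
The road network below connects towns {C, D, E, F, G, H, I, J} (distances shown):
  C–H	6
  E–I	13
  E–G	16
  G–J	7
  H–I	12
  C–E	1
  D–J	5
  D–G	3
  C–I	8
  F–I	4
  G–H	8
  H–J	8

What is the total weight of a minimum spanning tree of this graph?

35

Kruskal's algorithm — process edges by increasing weight (ties by edge label):
C–E (1): add — endpoints in different components.
D–G (3): add — endpoints in different components.
F–I (4): add — endpoints in different components.
D–J (5): add — endpoints in different components.
C–H (6): add — endpoints in different components.
G–J (7): skip — G and J already connected.
C–I (8): add — endpoints in different components.
G–H (8): add — endpoints in different components.
MST edges: C–E, D–G, F–I, D–J, C–H, C–I, G–H; total weight 1+3+4+5+6+8+8 = 35.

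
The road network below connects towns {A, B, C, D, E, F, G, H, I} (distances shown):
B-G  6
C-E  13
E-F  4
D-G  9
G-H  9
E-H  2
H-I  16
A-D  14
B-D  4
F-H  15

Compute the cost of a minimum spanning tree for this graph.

Prim's algorithm from B:
Step 1: cheapest edge leaving the tree is B-D (4); add D.
Step 2: cheapest edge leaving the tree is B-G (6); add G.
Step 3: cheapest edge leaving the tree is G-H (9); add H.
Step 4: cheapest edge leaving the tree is E-H (2); add E.
Step 5: cheapest edge leaving the tree is E-F (4); add F.
Step 6: cheapest edge leaving the tree is C-E (13); add C.
Step 7: cheapest edge leaving the tree is A-D (14); add A.
Step 8: cheapest edge leaving the tree is H-I (16); add I.
MST edges: B-D, B-G, G-H, E-H, E-F, C-E, A-D, H-I; total weight 4+6+9+2+4+13+14+16 = 68.

68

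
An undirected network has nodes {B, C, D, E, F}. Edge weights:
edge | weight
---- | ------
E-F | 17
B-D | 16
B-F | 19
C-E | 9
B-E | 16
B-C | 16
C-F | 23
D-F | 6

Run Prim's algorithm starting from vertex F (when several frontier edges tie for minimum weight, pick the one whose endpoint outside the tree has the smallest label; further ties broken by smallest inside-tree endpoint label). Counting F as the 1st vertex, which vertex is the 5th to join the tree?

Prim, starting at F.
Step 1: frontier [D-F 6, E-F 17, B-F 19, C-F 23] → take D-F (6); add D.
Step 2: frontier [B-D 16, E-F 17, B-F 19, C-F 23] → take B-D (16); add B.
Step 3: frontier [B-C 16, B-E 16, E-F 17, C-F 23] → take B-C (16); add C.
Step 4: frontier [B-E 16, C-E 9, E-F 17] → take C-E (9); add E.
Vertex order: F, D, B, C, E. The 5th vertex is E.

E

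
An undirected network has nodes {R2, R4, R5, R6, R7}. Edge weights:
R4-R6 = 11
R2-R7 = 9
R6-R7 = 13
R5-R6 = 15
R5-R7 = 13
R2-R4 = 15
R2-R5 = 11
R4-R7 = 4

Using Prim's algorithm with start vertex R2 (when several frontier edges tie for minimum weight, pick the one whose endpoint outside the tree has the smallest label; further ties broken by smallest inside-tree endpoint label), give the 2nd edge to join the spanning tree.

Prim's algorithm from R2:
Step 1: frontier [R2-R7 9, R2-R5 11, R2-R4 15] → take R2-R7 (9); add R7.
Step 2: frontier [R2-R5 11, R2-R4 15, R4-R7 4, R5-R7 13, R6-R7 13] → take R4-R7 (4); add R4.
Step 3: frontier [R2-R5 11, R4-R6 11, R5-R7 13, R6-R7 13] → take R2-R5 (11); add R5.
Step 4: frontier [R4-R6 11, R5-R6 15, R6-R7 13] → take R4-R6 (11); add R6.
The 2nd edge added is R4-R7.

R4-R7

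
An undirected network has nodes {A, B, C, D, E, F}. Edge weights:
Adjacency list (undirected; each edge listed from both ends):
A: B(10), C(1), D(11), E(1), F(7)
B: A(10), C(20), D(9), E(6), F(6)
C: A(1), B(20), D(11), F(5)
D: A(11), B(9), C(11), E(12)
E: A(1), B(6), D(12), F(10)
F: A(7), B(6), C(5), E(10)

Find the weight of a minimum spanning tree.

Prim's algorithm from C:
Step 1: frontier [A C 1, C F 5, C D 11, B C 20] → take A C (1); add A.
Step 2: frontier [A E 1, A F 7, A B 10, A D 11, C F 5, C D 11, B C 20] → take A E (1); add E.
Step 3: frontier [A F 7, A B 10, A D 11, C F 5, C D 11, B C 20, B E 6, E F 10, D E 12] → take C F (5); add F.
Step 4: frontier [A B 10, A D 11, C D 11, B C 20, B E 6, D E 12, B F 6] → take B E (6); add B.
Step 5: frontier [A D 11, B D 9, C D 11, D E 12] → take B D (9); add D.
MST edges: A C, A E, C F, B E, B D; total weight 1+1+5+6+9 = 22.

22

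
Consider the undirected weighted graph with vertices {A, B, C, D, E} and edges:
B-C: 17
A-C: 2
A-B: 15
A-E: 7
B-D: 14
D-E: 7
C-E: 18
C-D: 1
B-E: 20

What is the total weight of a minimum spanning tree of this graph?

24

Prim's algorithm from D:
Step 1: frontier [C-D 1, D-E 7, B-D 14] → take C-D (1); add C.
Step 2: frontier [A-C 2, B-C 17, C-E 18, D-E 7, B-D 14] → take A-C (2); add A.
Step 3: frontier [A-E 7, A-B 15, B-C 17, C-E 18, D-E 7, B-D 14] → take A-E (7); add E.
Step 4: frontier [A-B 15, B-C 17, B-D 14, B-E 20] → take B-D (14); add B.
MST edges: C-D, A-C, A-E, B-D; total weight 1+2+7+14 = 24.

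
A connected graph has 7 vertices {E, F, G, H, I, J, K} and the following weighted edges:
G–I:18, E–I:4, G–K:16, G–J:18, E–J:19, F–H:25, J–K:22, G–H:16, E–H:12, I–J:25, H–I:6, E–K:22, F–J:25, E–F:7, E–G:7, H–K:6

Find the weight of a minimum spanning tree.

48

Grow the tree from K using Prim:
Step 1: cheapest edge leaving the tree is H–K (6); add H.
Step 2: cheapest edge leaving the tree is H–I (6); add I.
Step 3: cheapest edge leaving the tree is E–I (4); add E.
Step 4: cheapest edge leaving the tree is E–F (7); add F.
Step 5: cheapest edge leaving the tree is E–G (7); add G.
Step 6: cheapest edge leaving the tree is G–J (18); add J.
MST edges: H–K, H–I, E–I, E–F, E–G, G–J; total weight 6+6+4+7+7+18 = 48.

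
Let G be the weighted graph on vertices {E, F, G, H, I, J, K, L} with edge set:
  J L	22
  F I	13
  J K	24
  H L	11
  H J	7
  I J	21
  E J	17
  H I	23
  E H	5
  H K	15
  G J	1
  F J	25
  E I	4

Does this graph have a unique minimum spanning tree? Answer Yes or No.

Sort edges by weight, then run Kruskal:
G J (1): add — endpoints in different components.
E I (4): add — endpoints in different components.
E H (5): add — endpoints in different components.
H J (7): add — endpoints in different components.
H L (11): add — endpoints in different components.
F I (13): add — endpoints in different components.
H K (15): add — endpoints in different components.
Every non-tree edge has weight strictly greater than the heaviest edge on the tree path between its endpoints, so the MST is unique.

Yes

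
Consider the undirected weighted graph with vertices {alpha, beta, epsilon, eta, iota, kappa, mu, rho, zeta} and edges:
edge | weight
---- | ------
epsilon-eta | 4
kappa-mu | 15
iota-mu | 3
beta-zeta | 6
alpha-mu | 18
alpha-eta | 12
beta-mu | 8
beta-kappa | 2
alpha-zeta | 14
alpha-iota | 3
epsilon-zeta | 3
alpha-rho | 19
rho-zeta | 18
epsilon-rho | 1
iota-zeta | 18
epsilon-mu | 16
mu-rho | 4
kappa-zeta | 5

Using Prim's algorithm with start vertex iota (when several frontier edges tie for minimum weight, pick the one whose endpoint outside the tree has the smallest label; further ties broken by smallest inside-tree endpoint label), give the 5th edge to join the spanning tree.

Prim, starting at iota.
Step 1: cheapest edge leaving the tree is alpha-iota (3); add alpha.
Step 2: cheapest edge leaving the tree is iota-mu (3); add mu.
Step 3: cheapest edge leaving the tree is mu-rho (4); add rho.
Step 4: cheapest edge leaving the tree is epsilon-rho (1); add epsilon.
Step 5: cheapest edge leaving the tree is epsilon-zeta (3); add zeta.
Step 6: cheapest edge leaving the tree is epsilon-eta (4); add eta.
Step 7: cheapest edge leaving the tree is kappa-zeta (5); add kappa.
Step 8: cheapest edge leaving the tree is beta-kappa (2); add beta.
The 5th edge added is epsilon-zeta.

epsilon-zeta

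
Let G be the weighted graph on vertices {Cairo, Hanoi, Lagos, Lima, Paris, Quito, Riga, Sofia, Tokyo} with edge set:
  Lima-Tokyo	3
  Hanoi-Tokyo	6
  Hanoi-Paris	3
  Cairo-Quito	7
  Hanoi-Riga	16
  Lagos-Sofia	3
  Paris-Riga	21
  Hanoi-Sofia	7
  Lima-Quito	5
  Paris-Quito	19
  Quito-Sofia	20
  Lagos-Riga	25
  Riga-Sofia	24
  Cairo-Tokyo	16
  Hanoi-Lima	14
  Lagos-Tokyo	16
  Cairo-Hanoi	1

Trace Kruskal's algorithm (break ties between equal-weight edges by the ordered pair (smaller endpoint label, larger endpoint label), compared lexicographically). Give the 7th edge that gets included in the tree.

Kruskal's algorithm — process edges by increasing weight (ties by edge label):
Cairo-Hanoi (1): add — endpoints in different components.
Hanoi-Paris (3): add — endpoints in different components.
Lagos-Sofia (3): add — endpoints in different components.
Lima-Tokyo (3): add — endpoints in different components.
Lima-Quito (5): add — endpoints in different components.
Hanoi-Tokyo (6): add — endpoints in different components.
Cairo-Quito (7): skip — Cairo and Quito already connected.
Hanoi-Sofia (7): add — endpoints in different components.
Hanoi-Lima (14): skip — Lima and Hanoi already connected.
Cairo-Tokyo (16): skip — Cairo and Tokyo already connected.
Hanoi-Riga (16): add — endpoints in different components.
The 7th edge added is Hanoi-Sofia.

Hanoi-Sofia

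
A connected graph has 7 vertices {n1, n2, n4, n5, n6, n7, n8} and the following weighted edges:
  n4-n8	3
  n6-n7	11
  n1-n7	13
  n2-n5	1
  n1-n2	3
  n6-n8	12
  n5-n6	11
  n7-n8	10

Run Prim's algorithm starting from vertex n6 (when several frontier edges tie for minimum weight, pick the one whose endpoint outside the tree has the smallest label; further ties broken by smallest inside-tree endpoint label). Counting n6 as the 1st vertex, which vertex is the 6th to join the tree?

Grow the tree from n6 using Prim:
Step 1: frontier [n5-n6 11, n6-n7 11, n6-n8 12] → take n5-n6 (11); add n5.
Step 2: frontier [n2-n5 1, n6-n7 11, n6-n8 12] → take n2-n5 (1); add n2.
Step 3: frontier [n1-n2 3, n6-n7 11, n6-n8 12] → take n1-n2 (3); add n1.
Step 4: frontier [n1-n7 13, n6-n7 11, n6-n8 12] → take n6-n7 (11); add n7.
Step 5: frontier [n6-n8 12, n7-n8 10] → take n7-n8 (10); add n8.
Step 6: frontier [n4-n8 3] → take n4-n8 (3); add n4.
Vertex order: n6, n5, n2, n1, n7, n8, n4. The 6th vertex is n8.

n8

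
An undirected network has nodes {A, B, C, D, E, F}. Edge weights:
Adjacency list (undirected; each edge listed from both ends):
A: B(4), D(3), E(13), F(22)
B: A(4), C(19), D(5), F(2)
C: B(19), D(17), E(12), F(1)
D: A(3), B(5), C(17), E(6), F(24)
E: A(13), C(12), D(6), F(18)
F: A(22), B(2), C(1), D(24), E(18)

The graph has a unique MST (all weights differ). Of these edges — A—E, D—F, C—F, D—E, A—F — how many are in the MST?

Kruskal: consider edges lightest-first.
C—F (1): add. Components now {A} {B} {C,F} {D} {E}
B—F (2): add. Components now {A} {B,C,F} {D} {E}
A—D (3): add. Components now {A,D} {B,C,F} {E}
A—B (4): add. Components now {A,B,C,D,F} {E}
B—D (5): skip — B and D already connected.
D—E (6): add. Components now {A,B,C,D,E,F}
MST edge set: {C—F, B—F, A—D, A—B, D—E}.
Of the listed edges, {C—F, D—E} are in the MST → 2.

2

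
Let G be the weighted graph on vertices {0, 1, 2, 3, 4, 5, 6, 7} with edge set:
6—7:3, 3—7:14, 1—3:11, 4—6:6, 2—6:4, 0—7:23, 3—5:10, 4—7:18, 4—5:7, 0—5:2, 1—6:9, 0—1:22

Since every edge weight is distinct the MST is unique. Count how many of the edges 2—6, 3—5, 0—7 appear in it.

2

Kruskal: consider edges lightest-first.
0—5 (2): add — endpoints in different components.
6—7 (3): add — endpoints in different components.
2—6 (4): add — endpoints in different components.
4—6 (6): add — endpoints in different components.
4—5 (7): add — endpoints in different components.
1—6 (9): add — endpoints in different components.
3—5 (10): add — endpoints in different components.
MST edge set: {0—5, 6—7, 2—6, 4—6, 4—5, 1—6, 3—5}.
Of the listed edges, {2—6, 3—5} are in the MST → 2.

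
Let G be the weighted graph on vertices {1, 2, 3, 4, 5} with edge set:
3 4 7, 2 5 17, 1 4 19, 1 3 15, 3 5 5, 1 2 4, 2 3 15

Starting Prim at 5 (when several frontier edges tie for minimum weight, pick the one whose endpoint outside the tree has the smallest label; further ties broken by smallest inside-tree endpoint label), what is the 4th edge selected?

1-2

Grow the tree from 5 using Prim:
Step 1: frontier [3 5 5, 2 5 17] → take 3 5 (5); add 3.
Step 2: frontier [3 4 7, 1 3 15, 2 3 15, 2 5 17] → take 3 4 (7); add 4.
Step 3: frontier [1 3 15, 2 3 15, 1 4 19, 2 5 17] → take 1 3 (15); add 1.
Step 4: frontier [1 2 4, 2 3 15, 2 5 17] → take 1 2 (4); add 2.
The 4th edge added is 1 2.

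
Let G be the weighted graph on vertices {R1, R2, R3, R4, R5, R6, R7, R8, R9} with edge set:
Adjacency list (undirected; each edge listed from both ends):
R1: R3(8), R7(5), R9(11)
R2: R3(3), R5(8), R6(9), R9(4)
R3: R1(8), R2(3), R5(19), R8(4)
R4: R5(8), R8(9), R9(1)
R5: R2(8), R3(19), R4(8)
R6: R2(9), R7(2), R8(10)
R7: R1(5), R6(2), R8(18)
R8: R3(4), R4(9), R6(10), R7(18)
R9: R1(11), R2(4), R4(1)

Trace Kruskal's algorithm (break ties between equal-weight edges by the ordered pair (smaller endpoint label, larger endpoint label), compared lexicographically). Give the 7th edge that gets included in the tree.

R1-R3

Kruskal's algorithm — process edges by increasing weight (ties by edge label):
R4 R9 (1): add — endpoints in different components.
R6 R7 (2): add — endpoints in different components.
R2 R3 (3): add — endpoints in different components.
R2 R9 (4): add — endpoints in different components.
R3 R8 (4): add — endpoints in different components.
R1 R7 (5): add — endpoints in different components.
R1 R3 (8): add — endpoints in different components.
R2 R5 (8): add — endpoints in different components.
The 7th edge added is R1 R3.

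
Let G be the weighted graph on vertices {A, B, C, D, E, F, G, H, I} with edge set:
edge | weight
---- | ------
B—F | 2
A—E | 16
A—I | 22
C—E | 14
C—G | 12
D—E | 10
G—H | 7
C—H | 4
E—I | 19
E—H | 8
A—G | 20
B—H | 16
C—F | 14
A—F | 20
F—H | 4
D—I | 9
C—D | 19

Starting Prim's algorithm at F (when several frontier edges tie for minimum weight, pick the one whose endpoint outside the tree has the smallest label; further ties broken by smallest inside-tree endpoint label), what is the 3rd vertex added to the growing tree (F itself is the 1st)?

Prim's algorithm from F:
Step 1: cheapest edge leaving the tree is B—F (2); add B.
Step 2: cheapest edge leaving the tree is F—H (4); add H.
Step 3: cheapest edge leaving the tree is C—H (4); add C.
Step 4: cheapest edge leaving the tree is G—H (7); add G.
Step 5: cheapest edge leaving the tree is E—H (8); add E.
Step 6: cheapest edge leaving the tree is D—E (10); add D.
Step 7: cheapest edge leaving the tree is D—I (9); add I.
Step 8: cheapest edge leaving the tree is A—E (16); add A.
Vertex order: F, B, H, C, G, E, D, I, A. The 3rd vertex is H.

H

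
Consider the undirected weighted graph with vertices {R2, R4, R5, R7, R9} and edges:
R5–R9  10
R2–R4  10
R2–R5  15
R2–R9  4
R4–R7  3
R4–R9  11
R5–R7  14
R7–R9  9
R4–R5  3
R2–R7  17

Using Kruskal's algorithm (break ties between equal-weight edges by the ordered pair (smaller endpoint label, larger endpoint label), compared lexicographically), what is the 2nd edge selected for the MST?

Kruskal's algorithm — process edges by increasing weight (ties by edge label):
R4–R5 (3): add. Components now {R4,R5} {R9} {R7} {R2}
R4–R7 (3): add. Components now {R4,R5,R7} {R9} {R2}
R2–R9 (4): add. Components now {R4,R5,R7} {R2,R9}
R7–R9 (9): add. Components now {R2,R4,R5,R7,R9}
The 2nd edge added is R4–R7.

R4-R7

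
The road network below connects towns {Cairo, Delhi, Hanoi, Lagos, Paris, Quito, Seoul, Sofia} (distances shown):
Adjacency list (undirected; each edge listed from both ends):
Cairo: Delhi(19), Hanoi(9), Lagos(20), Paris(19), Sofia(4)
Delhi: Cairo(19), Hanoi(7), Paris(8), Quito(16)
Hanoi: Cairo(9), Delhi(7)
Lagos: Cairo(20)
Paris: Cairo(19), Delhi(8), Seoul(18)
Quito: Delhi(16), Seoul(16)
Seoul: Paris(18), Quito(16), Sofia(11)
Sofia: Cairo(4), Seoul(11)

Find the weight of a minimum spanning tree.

Kruskal: consider edges lightest-first.
Cairo Sofia (4): add — endpoints in different components.
Delhi Hanoi (7): add — endpoints in different components.
Delhi Paris (8): add — endpoints in different components.
Cairo Hanoi (9): add — endpoints in different components.
Seoul Sofia (11): add — endpoints in different components.
Delhi Quito (16): add — endpoints in different components.
Quito Seoul (16): skip — Seoul and Quito already connected.
Paris Seoul (18): skip — Seoul and Paris already connected.
Cairo Delhi (19): skip — Delhi and Cairo already connected.
Cairo Paris (19): skip — Cairo and Paris already connected.
Cairo Lagos (20): add — endpoints in different components.
MST edges: Cairo Sofia, Delhi Hanoi, Delhi Paris, Cairo Hanoi, Seoul Sofia, Delhi Quito, Cairo Lagos; total weight 4+7+8+9+11+16+20 = 75.

75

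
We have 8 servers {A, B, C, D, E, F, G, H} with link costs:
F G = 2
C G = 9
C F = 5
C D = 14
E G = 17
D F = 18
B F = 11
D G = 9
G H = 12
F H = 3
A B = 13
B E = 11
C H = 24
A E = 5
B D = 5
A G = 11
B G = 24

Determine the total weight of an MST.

Kruskal: consider edges lightest-first.
F G (2): add — endpoints in different components.
F H (3): add — endpoints in different components.
A E (5): add — endpoints in different components.
B D (5): add — endpoints in different components.
C F (5): add — endpoints in different components.
C G (9): skip — C and G already connected.
D G (9): add — endpoints in different components.
A G (11): add — endpoints in different components.
MST edges: F G, F H, A E, B D, C F, D G, A G; total weight 2+3+5+5+5+9+11 = 40.

40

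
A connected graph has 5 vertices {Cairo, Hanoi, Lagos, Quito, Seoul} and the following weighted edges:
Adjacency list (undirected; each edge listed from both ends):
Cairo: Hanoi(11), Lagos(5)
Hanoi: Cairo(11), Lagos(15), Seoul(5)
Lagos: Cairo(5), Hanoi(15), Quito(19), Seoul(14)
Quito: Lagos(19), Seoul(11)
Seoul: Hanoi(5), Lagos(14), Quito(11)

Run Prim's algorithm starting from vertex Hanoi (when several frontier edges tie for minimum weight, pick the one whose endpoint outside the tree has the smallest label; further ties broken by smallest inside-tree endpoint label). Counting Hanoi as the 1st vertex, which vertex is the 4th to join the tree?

Grow the tree from Hanoi using Prim:
Step 1: frontier [Hanoi Seoul 5, Cairo Hanoi 11, Hanoi Lagos 15] → take Hanoi Seoul (5); add Seoul.
Step 2: frontier [Cairo Hanoi 11, Hanoi Lagos 15, Quito Seoul 11, Lagos Seoul 14] → take Cairo Hanoi (11); add Cairo.
Step 3: frontier [Cairo Lagos 5, Hanoi Lagos 15, Quito Seoul 11, Lagos Seoul 14] → take Cairo Lagos (5); add Lagos.
Step 4: frontier [Lagos Quito 19, Quito Seoul 11] → take Quito Seoul (11); add Quito.
Vertex order: Hanoi, Seoul, Cairo, Lagos, Quito. The 4th vertex is Lagos.

Lagos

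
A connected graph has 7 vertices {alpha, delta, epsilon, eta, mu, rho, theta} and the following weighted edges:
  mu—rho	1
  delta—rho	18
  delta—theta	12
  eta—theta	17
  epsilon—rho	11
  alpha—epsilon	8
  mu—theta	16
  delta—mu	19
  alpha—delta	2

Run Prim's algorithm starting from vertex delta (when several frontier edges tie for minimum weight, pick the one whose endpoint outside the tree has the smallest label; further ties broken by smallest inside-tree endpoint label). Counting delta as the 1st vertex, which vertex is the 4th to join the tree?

Prim's algorithm from delta:
Step 1: cheapest edge leaving the tree is alpha—delta (2); add alpha.
Step 2: cheapest edge leaving the tree is alpha—epsilon (8); add epsilon.
Step 3: cheapest edge leaving the tree is epsilon—rho (11); add rho.
Step 4: cheapest edge leaving the tree is mu—rho (1); add mu.
Step 5: cheapest edge leaving the tree is delta—theta (12); add theta.
Step 6: cheapest edge leaving the tree is eta—theta (17); add eta.
Vertex order: delta, alpha, epsilon, rho, mu, theta, eta. The 4th vertex is rho.

rho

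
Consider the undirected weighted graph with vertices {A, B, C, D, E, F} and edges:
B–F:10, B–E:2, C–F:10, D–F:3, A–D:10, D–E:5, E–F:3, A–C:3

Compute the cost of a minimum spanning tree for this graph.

21

Prim's algorithm from C:
Step 1: frontier [A–C 3, C–F 10] → take A–C (3); add A.
Step 2: frontier [A–D 10, C–F 10] → take A–D (10); add D.
Step 3: frontier [C–F 10, D–F 3, D–E 5] → take D–F (3); add F.
Step 4: frontier [D–E 5, E–F 3, B–F 10] → take E–F (3); add E.
Step 5: frontier [B–E 2, B–F 10] → take B–E (2); add B.
MST edges: A–C, A–D, D–F, E–F, B–E; total weight 3+10+3+3+2 = 21.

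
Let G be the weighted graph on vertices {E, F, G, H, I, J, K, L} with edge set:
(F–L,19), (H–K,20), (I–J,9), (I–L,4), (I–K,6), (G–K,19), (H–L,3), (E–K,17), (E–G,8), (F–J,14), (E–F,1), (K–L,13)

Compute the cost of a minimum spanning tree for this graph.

45

Prim's algorithm from I:
Step 1: cheapest edge leaving the tree is I–L (4); add L.
Step 2: cheapest edge leaving the tree is H–L (3); add H.
Step 3: cheapest edge leaving the tree is I–K (6); add K.
Step 4: cheapest edge leaving the tree is I–J (9); add J.
Step 5: cheapest edge leaving the tree is F–J (14); add F.
Step 6: cheapest edge leaving the tree is E–F (1); add E.
Step 7: cheapest edge leaving the tree is E–G (8); add G.
MST edges: I–L, H–L, I–K, I–J, F–J, E–F, E–G; total weight 4+3+6+9+14+1+8 = 45.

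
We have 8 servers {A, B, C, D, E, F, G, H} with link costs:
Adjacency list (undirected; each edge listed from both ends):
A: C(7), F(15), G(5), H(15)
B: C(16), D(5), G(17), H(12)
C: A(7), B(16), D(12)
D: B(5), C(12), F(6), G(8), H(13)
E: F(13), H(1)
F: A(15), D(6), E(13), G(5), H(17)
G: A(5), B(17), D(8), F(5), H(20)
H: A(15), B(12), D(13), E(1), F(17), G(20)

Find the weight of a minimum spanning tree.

41

Prim, starting at H.
Step 1: cheapest edge leaving the tree is E—H (1); add E.
Step 2: cheapest edge leaving the tree is B—H (12); add B.
Step 3: cheapest edge leaving the tree is B—D (5); add D.
Step 4: cheapest edge leaving the tree is D—F (6); add F.
Step 5: cheapest edge leaving the tree is F—G (5); add G.
Step 6: cheapest edge leaving the tree is A—G (5); add A.
Step 7: cheapest edge leaving the tree is A—C (7); add C.
MST edges: E—H, B—H, B—D, D—F, F—G, A—G, A—C; total weight 1+12+5+6+5+5+7 = 41.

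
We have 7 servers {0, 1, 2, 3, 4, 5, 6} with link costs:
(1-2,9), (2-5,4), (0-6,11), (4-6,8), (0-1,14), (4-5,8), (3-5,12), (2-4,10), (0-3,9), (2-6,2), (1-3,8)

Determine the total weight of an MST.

40

Prim, starting at 4.
Step 1: frontier [4-5 8, 4-6 8, 2-4 10] → take 4-5 (8); add 5.
Step 2: frontier [4-6 8, 2-4 10, 2-5 4, 3-5 12] → take 2-5 (4); add 2.
Step 3: frontier [2-6 2, 1-2 9, 4-6 8, 3-5 12] → take 2-6 (2); add 6.
Step 4: frontier [1-2 9, 3-5 12, 0-6 11] → take 1-2 (9); add 1.
Step 5: frontier [1-3 8, 0-1 14, 3-5 12, 0-6 11] → take 1-3 (8); add 3.
Step 6: frontier [0-1 14, 0-3 9, 0-6 11] → take 0-3 (9); add 0.
MST edges: 4-5, 2-5, 2-6, 1-2, 1-3, 0-3; total weight 8+4+2+9+8+9 = 40.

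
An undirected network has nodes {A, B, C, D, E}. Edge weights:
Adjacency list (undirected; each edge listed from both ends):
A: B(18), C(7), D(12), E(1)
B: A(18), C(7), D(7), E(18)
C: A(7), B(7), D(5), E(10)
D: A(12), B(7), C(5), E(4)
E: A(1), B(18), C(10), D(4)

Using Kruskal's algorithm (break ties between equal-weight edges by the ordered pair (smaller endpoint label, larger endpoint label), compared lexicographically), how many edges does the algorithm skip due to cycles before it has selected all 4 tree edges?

1

Sort edges by weight, then run Kruskal:
A–E (1): add. Components now {A,E} {B} {C} {D}
D–E (4): add. Components now {A,D,E} {B} {C}
C–D (5): add. Components now {A,C,D,E} {B}
A–C (7): skip — A and C already connected.
B–C (7): add. Components now {A,B,C,D,E}
Edges rejected before the tree was complete: 1.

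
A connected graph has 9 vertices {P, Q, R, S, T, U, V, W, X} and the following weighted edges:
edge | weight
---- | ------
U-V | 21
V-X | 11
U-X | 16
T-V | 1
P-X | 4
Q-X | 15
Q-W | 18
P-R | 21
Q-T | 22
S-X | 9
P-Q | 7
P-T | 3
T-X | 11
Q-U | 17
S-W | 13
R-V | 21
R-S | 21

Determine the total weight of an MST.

Grow the tree from V using Prim:
Step 1: cheapest edge leaving the tree is T-V (1); add T.
Step 2: cheapest edge leaving the tree is P-T (3); add P.
Step 3: cheapest edge leaving the tree is P-X (4); add X.
Step 4: cheapest edge leaving the tree is P-Q (7); add Q.
Step 5: cheapest edge leaving the tree is S-X (9); add S.
Step 6: cheapest edge leaving the tree is S-W (13); add W.
Step 7: cheapest edge leaving the tree is U-X (16); add U.
Step 8: cheapest edge leaving the tree is P-R (21); add R.
MST edges: T-V, P-T, P-X, P-Q, S-X, S-W, U-X, P-R; total weight 1+3+4+7+9+13+16+21 = 74.

74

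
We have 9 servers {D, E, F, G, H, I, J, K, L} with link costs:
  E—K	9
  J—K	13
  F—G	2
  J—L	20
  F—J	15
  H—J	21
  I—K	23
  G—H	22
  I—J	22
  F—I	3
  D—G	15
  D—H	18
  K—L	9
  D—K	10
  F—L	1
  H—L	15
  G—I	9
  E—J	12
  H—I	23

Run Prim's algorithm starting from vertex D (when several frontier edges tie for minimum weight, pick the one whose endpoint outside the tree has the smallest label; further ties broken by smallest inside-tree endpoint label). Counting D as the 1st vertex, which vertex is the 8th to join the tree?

J

Prim's algorithm from D:
Step 1: cheapest edge leaving the tree is D—K (10); add K.
Step 2: cheapest edge leaving the tree is E—K (9); add E.
Step 3: cheapest edge leaving the tree is K—L (9); add L.
Step 4: cheapest edge leaving the tree is F—L (1); add F.
Step 5: cheapest edge leaving the tree is F—G (2); add G.
Step 6: cheapest edge leaving the tree is F—I (3); add I.
Step 7: cheapest edge leaving the tree is E—J (12); add J.
Step 8: cheapest edge leaving the tree is H—L (15); add H.
Vertex order: D, K, E, L, F, G, I, J, H. The 8th vertex is J.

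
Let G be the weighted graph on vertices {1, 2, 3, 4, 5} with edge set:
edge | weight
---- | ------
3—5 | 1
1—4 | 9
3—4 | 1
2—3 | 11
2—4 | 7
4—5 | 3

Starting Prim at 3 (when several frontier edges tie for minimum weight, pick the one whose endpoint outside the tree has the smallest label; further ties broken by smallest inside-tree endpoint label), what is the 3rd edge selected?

2-4

Prim, starting at 3.
Step 1: cheapest edge leaving the tree is 3—4 (1); add 4.
Step 2: cheapest edge leaving the tree is 3—5 (1); add 5.
Step 3: cheapest edge leaving the tree is 2—4 (7); add 2.
Step 4: cheapest edge leaving the tree is 1—4 (9); add 1.
The 3rd edge added is 2—4.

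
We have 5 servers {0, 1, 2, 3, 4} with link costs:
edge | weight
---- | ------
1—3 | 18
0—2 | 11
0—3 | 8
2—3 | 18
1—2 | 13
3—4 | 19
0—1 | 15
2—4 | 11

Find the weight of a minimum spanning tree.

43

Prim, starting at 0.
Step 1: frontier [0—3 8, 0—2 11, 0—1 15] → take 0—3 (8); add 3.
Step 2: frontier [0—2 11, 0—1 15, 1—3 18, 2—3 18, 3—4 19] → take 0—2 (11); add 2.
Step 3: frontier [0—1 15, 2—4 11, 1—2 13, 1—3 18, 3—4 19] → take 2—4 (11); add 4.
Step 4: frontier [0—1 15, 1—2 13, 1—3 18] → take 1—2 (13); add 1.
MST edges: 0—3, 0—2, 2—4, 1—2; total weight 8+11+11+13 = 43.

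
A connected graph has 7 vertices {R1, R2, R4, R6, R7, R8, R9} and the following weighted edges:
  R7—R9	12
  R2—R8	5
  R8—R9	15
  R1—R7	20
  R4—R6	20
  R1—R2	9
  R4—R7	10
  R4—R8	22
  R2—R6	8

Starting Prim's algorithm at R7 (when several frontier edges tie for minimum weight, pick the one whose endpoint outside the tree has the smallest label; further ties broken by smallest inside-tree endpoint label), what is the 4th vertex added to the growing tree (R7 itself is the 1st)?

Grow the tree from R7 using Prim:
Step 1: cheapest edge leaving the tree is R4—R7 (10); add R4.
Step 2: cheapest edge leaving the tree is R7—R9 (12); add R9.
Step 3: cheapest edge leaving the tree is R8—R9 (15); add R8.
Step 4: cheapest edge leaving the tree is R2—R8 (5); add R2.
Step 5: cheapest edge leaving the tree is R2—R6 (8); add R6.
Step 6: cheapest edge leaving the tree is R1—R2 (9); add R1.
Vertex order: R7, R4, R9, R8, R2, R6, R1. The 4th vertex is R8.

R8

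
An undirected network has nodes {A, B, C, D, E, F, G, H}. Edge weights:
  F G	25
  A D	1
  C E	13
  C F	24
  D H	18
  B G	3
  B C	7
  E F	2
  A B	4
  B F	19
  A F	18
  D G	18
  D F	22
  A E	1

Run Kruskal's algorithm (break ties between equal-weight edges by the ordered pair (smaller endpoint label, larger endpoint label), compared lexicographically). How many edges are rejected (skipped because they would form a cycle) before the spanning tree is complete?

Kruskal: consider edges lightest-first.
A D (1): add — endpoints in different components.
A E (1): add — endpoints in different components.
E F (2): add — endpoints in different components.
B G (3): add — endpoints in different components.
A B (4): add — endpoints in different components.
B C (7): add — endpoints in different components.
C E (13): skip — C and E already connected.
A F (18): skip — A and F already connected.
D G (18): skip — D and G already connected.
D H (18): add — endpoints in different components.
Edges rejected before the tree was complete: 3.

3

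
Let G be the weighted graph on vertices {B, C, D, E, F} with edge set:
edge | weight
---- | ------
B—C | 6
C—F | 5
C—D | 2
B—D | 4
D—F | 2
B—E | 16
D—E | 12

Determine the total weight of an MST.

20

Kruskal: consider edges lightest-first.
C—D (2): add. Components now {B} {C,D} {E} {F}
D—F (2): add. Components now {B} {C,D,F} {E}
B—D (4): add. Components now {B,C,D,F} {E}
C—F (5): skip — C and F already connected.
B—C (6): skip — B and C already connected.
D—E (12): add. Components now {B,C,D,E,F}
MST edges: C—D, D—F, B—D, D—E; total weight 2+2+4+12 = 20.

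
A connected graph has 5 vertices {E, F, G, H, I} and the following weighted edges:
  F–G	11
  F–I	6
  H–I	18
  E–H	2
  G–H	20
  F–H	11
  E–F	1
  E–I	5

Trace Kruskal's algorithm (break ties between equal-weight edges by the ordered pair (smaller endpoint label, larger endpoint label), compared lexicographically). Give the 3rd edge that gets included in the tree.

Sort edges by weight, then run Kruskal:
E–F (1): add. Components now {E,F} {G} {H} {I}
E–H (2): add. Components now {E,F,H} {G} {I}
E–I (5): add. Components now {E,F,H,I} {G}
F–I (6): skip — F and I already connected.
F–G (11): add. Components now {E,F,G,H,I}
The 3rd edge added is E–I.

E-I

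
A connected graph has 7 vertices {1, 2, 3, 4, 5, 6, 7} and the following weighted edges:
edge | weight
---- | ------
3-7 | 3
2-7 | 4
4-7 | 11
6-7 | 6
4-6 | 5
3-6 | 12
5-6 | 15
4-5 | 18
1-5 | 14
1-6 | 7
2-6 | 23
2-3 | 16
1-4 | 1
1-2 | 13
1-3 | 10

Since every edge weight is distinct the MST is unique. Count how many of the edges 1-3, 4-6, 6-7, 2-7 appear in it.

Sort edges by weight, then run Kruskal:
1-4 (1): add. Components now {1,4} {2} {3} {5} {6} {7}
3-7 (3): add. Components now {1,4} {2} {3,7} {5} {6}
2-7 (4): add. Components now {1,4} {2,3,7} {5} {6}
4-6 (5): add. Components now {1,4,6} {2,3,7} {5}
6-7 (6): add. Components now {1,2,3,4,6,7} {5}
1-6 (7): skip — 1 and 6 already connected.
1-3 (10): skip — 1 and 3 already connected.
4-7 (11): skip — 4 and 7 already connected.
3-6 (12): skip — 3 and 6 already connected.
1-2 (13): skip — 1 and 2 already connected.
1-5 (14): add. Components now {1,2,3,4,5,6,7}
MST edge set: {1-4, 3-7, 2-7, 4-6, 6-7, 1-5}.
Of the listed edges, {4-6, 6-7, 2-7} are in the MST → 3.

3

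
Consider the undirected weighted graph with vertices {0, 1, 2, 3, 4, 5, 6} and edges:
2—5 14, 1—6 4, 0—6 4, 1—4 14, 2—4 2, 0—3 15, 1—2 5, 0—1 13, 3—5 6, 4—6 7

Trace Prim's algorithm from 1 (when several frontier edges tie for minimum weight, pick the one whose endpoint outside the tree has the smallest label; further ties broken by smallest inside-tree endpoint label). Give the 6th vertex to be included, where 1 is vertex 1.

5

Prim, starting at 1.
Step 1: frontier [1—6 4, 1—2 5, 0—1 13, 1—4 14] → take 1—6 (4); add 6.
Step 2: frontier [1—2 5, 0—1 13, 1—4 14, 0—6 4, 4—6 7] → take 0—6 (4); add 0.
Step 3: frontier [0—3 15, 1—2 5, 1—4 14, 4—6 7] → take 1—2 (5); add 2.
Step 4: frontier [0—3 15, 1—4 14, 2—4 2, 2—5 14, 4—6 7] → take 2—4 (2); add 4.
Step 5: frontier [0—3 15, 2—5 14] → take 2—5 (14); add 5.
Step 6: frontier [0—3 15, 3—5 6] → take 3—5 (6); add 3.
Vertex order: 1, 6, 0, 2, 4, 5, 3. The 6th vertex is 5.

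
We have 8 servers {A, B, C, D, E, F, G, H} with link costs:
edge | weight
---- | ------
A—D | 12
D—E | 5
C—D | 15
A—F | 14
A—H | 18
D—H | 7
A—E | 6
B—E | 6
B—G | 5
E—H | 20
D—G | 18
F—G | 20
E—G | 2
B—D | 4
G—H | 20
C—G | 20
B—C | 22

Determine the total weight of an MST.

Prim's algorithm from H:
Step 1: cheapest edge leaving the tree is D—H (7); add D.
Step 2: cheapest edge leaving the tree is B—D (4); add B.
Step 3: cheapest edge leaving the tree is D—E (5); add E.
Step 4: cheapest edge leaving the tree is E—G (2); add G.
Step 5: cheapest edge leaving the tree is A—E (6); add A.
Step 6: cheapest edge leaving the tree is A—F (14); add F.
Step 7: cheapest edge leaving the tree is C—D (15); add C.
MST edges: D—H, B—D, D—E, E—G, A—E, A—F, C—D; total weight 7+4+5+2+6+14+15 = 53.

53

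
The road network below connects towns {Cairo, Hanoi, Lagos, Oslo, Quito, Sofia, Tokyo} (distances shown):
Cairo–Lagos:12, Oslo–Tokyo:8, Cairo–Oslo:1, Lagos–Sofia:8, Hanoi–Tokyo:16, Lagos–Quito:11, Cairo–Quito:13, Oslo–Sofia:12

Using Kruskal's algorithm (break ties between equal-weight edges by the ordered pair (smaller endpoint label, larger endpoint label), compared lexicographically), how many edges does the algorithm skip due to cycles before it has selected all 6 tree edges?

2

Kruskal: consider edges lightest-first.
Cairo–Oslo (1): add. Components now {Sofia} {Lagos} {Quito} {Tokyo} {Hanoi} {Cairo,Oslo}
Lagos–Sofia (8): add. Components now {Lagos,Sofia} {Quito} {Tokyo} {Hanoi} {Cairo,Oslo}
Oslo–Tokyo (8): add. Components now {Lagos,Sofia} {Quito} {Cairo,Oslo,Tokyo} {Hanoi}
Lagos–Quito (11): add. Components now {Lagos,Quito,Sofia} {Cairo,Oslo,Tokyo} {Hanoi}
Cairo–Lagos (12): add. Components now {Cairo,Lagos,Oslo,Quito,Sofia,Tokyo} {Hanoi}
Oslo–Sofia (12): skip — Sofia and Oslo already connected.
Cairo–Quito (13): skip — Quito and Cairo already connected.
Hanoi–Tokyo (16): add. Components now {Cairo,Hanoi,Lagos,Oslo,Quito,Sofia,Tokyo}
Edges rejected before the tree was complete: 2.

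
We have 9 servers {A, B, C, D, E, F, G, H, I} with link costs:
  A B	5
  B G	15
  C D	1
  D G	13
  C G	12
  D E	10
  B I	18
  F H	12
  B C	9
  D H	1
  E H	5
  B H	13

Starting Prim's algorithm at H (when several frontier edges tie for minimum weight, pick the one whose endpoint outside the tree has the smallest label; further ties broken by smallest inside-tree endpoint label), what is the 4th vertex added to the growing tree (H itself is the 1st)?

Prim, starting at H.
Step 1: cheapest edge leaving the tree is D H (1); add D.
Step 2: cheapest edge leaving the tree is C D (1); add C.
Step 3: cheapest edge leaving the tree is E H (5); add E.
Step 4: cheapest edge leaving the tree is B C (9); add B.
Step 5: cheapest edge leaving the tree is A B (5); add A.
Step 6: cheapest edge leaving the tree is F H (12); add F.
Step 7: cheapest edge leaving the tree is C G (12); add G.
Step 8: cheapest edge leaving the tree is B I (18); add I.
Vertex order: H, D, C, E, B, A, F, G, I. The 4th vertex is E.

E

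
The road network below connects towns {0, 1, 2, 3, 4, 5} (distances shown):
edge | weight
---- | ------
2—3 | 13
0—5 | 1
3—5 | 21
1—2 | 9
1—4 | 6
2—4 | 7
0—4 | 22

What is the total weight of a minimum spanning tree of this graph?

48

Prim's algorithm from 5:
Step 1: cheapest edge leaving the tree is 0—5 (1); add 0.
Step 2: cheapest edge leaving the tree is 3—5 (21); add 3.
Step 3: cheapest edge leaving the tree is 2—3 (13); add 2.
Step 4: cheapest edge leaving the tree is 2—4 (7); add 4.
Step 5: cheapest edge leaving the tree is 1—4 (6); add 1.
MST edges: 0—5, 3—5, 2—3, 2—4, 1—4; total weight 1+21+13+7+6 = 48.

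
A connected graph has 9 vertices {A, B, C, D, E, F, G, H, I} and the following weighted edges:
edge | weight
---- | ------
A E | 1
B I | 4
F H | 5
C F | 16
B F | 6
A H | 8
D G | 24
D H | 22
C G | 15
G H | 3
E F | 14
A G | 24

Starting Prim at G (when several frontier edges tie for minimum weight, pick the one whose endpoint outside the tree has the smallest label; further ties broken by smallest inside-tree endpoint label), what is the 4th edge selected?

B-I

Grow the tree from G using Prim:
Step 1: cheapest edge leaving the tree is G H (3); add H.
Step 2: cheapest edge leaving the tree is F H (5); add F.
Step 3: cheapest edge leaving the tree is B F (6); add B.
Step 4: cheapest edge leaving the tree is B I (4); add I.
Step 5: cheapest edge leaving the tree is A H (8); add A.
Step 6: cheapest edge leaving the tree is A E (1); add E.
Step 7: cheapest edge leaving the tree is C G (15); add C.
Step 8: cheapest edge leaving the tree is D H (22); add D.
The 4th edge added is B I.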